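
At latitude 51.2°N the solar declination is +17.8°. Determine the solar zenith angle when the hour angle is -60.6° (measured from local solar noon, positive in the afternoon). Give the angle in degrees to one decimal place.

With φ = 51.2°, δ = 17.8°, H = -60.60°: sin φ sin δ = 0.2382, cos φ cos δ cos H = 0.2929, so cos θ_z = 0.5311.
θ_z = arccos(0.5311) = 57.92°.

57.9°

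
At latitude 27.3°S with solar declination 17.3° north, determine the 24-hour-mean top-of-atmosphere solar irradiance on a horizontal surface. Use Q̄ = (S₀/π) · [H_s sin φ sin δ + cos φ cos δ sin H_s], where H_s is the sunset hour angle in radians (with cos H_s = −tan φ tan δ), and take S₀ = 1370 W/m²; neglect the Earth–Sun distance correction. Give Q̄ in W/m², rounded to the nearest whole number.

281 W/m²

The sunset hour angle satisfies cos H_s = −tan φ tan δ = 0.1608, giving H_s = 80.75°. In radians, H_s = 1.4094.
H_s sin φ sin δ = 1.4094 × -0.4586 × 0.2974 = -0.1922.
cos φ cos δ sin H_s = 0.8886 × 0.9548 × 0.9870 = 0.8374.
Q̄ = (1370/π) × (-0.1922 + 0.8374) = 436.08 × 0.6452 = 281.36 W/m².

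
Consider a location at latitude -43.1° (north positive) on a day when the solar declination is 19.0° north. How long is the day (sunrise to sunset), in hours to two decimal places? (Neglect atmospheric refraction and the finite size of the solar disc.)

The sunset hour angle satisfies cos H_s = −tan φ tan δ = 0.3222, giving H_s = 71.20°.
Day length = 2 H_s / 15° h⁻¹ = 142.40° / 15 = 9.493 h.

9.49 hours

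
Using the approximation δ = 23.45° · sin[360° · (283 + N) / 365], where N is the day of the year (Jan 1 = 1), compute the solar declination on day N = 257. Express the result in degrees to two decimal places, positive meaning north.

360 × (283 + 257) / 365 = 532.603°; sin(532.603°) = 0.1287.
δ = 23.45 × 0.1287 = 3.018° ≈ +3.02°.

+3.02°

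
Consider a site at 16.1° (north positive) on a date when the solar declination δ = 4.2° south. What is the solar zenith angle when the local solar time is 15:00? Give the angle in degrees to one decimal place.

48.9°

Hour angle H = 15° × (15 − 12) = 45.00°.
cos θ_z = sin(16.1°) sin(-4.2°) + cos(16.1°) cos(-4.2°) cos(45.00°) = -0.0203 + 0.6775 = 0.6572.
θ_z = arccos(0.6572) = 48.91°.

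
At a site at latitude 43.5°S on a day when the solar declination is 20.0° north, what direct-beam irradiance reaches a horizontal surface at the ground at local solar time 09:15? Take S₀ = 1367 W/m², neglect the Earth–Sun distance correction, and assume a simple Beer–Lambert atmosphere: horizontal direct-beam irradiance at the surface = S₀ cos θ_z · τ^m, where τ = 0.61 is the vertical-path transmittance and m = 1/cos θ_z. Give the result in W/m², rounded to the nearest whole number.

Hour angle H = 15° × (9.25 − 12) = -41.25°.
With φ = -43.5°, δ = 20.0°, H = -41.25°: sin φ sin δ = -0.2354, cos φ cos δ cos H = 0.5125, so cos θ_z = 0.2771.
Air mass m = 1/cos θ_z = 1/0.2771 = 3.609; τ^m = 0.61^3.609 = 0.1680.
Surface direct beam = 1367 × 0.2771 × 0.1680 = 63.64 W/m².

64 W/m²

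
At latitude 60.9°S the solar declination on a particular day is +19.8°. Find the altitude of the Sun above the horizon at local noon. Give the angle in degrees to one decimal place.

9.3°

At local solar noon the hour angle is zero, so the elevation is 90° − |φ − δ| = 90° − |-60.9° − (19.8°)| = 90° − 80.7° = 9.3°.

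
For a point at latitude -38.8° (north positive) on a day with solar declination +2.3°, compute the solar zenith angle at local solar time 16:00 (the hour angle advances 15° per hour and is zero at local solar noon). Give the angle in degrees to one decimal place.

68.6°

Hour angle H = 15° × (16 − 12) = 60.00°.
cos θ_z = sin(-38.8°) sin(2.3°) + cos(-38.8°) cos(2.3°) cos(60.00°) = -0.0251 + 0.3894 = 0.3643.
θ_z = arccos(0.3643) = 68.64°.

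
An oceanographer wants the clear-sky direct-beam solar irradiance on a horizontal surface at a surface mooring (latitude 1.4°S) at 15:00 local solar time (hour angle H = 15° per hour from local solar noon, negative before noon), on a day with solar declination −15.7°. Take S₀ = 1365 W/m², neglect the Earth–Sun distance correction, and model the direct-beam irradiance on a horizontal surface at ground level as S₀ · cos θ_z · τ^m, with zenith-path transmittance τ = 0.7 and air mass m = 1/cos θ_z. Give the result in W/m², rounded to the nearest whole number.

Hour angle H = 15° × (15 − 12) = 45.00°.
cos θ_z = sin(-1.4°) sin(-15.7°) + cos(-1.4°) cos(-15.7°) cos(45.00°) = 0.0066 + 0.6805 = 0.6871.
Air mass m = 1/cos θ_z = 1/0.6871 = 1.455; τ^m = 0.7^1.455 = 0.5951.
Surface direct beam = 1365 × 0.6871 × 0.5951 = 558.14 W/m².

558 W/m²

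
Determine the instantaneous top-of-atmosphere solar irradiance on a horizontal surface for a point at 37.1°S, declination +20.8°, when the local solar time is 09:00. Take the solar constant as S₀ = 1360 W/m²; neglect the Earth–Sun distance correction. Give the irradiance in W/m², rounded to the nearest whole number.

Hour angle H = 15° × (9 − 12) = -45.00°.
With φ = -37.1°, δ = 20.8°, H = -45.00°: sin φ sin δ = -0.2142, cos φ cos δ cos H = 0.5272, so cos θ_z = 0.3130.
Top-of-atmosphere irradiance = S₀ cos θ_z = 1360 × 0.3130 = 425.68 W/m².

426 W/m²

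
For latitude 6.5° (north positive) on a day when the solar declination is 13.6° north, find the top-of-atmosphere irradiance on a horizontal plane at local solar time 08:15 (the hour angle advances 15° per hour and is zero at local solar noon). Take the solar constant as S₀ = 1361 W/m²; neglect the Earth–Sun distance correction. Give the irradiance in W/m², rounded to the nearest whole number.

Hour angle H = 15° × (8.25 − 12) = -56.25°.
cos θ_z = sin(6.5°) sin(13.6°) + cos(6.5°) cos(13.6°) cos(-56.25°) = 0.0266 + 0.5365 = 0.5631.
Top-of-atmosphere irradiance = S₀ cos θ_z = 1361 × 0.5631 = 766.38 W/m².

766 W/m²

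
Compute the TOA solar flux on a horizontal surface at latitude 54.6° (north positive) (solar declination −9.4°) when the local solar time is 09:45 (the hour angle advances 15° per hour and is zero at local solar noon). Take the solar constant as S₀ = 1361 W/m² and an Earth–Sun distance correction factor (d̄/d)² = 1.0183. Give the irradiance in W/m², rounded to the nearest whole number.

Hour angle H = 15° × (9.75 − 12) = -33.75°.
With φ = 54.6°, δ = -9.4°, H = -33.75°: sin φ sin δ = -0.1331, cos φ cos δ cos H = 0.4752, so cos θ_z = 0.3421.
Top-of-atmosphere irradiance = S₀ (d̄/d)² cos θ_z = 1361 × 1.0183 × 0.3421 = 474.12 W/m².

474 W/m²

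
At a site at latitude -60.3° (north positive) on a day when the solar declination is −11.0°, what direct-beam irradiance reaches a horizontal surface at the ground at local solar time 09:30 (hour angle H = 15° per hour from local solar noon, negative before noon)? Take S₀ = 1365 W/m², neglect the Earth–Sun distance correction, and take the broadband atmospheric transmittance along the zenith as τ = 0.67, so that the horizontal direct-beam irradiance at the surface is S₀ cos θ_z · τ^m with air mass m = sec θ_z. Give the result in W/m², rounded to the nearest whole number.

364 W/m²

Hour angle H = 15° × (9.5 − 12) = -37.50°.
cos θ_z = sin φ sin δ + cos φ cos δ cos H = (-0.8686)(-0.1908) + (0.4955)(0.9816)(0.7934) = 0.5516.
Air mass m = 1/cos θ_z = 1/0.5516 = 1.813; τ^m = 0.67^1.813 = 0.4838.
Surface direct beam = 1365 × 0.5516 × 0.4838 = 364.27 W/m².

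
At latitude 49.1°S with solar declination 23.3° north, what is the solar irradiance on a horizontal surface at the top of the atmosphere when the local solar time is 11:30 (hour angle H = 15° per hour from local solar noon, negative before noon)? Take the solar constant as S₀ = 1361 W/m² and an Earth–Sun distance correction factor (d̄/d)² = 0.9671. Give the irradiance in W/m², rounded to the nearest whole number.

391 W/m²

Hour angle H = 15° × (11.5 − 12) = -7.50°.
cos θ_z = sin φ sin δ + cos φ cos δ cos H = (-0.7559)(0.3955) + (0.6547)(0.9184)(0.9914) = 0.2971.
Top-of-atmosphere irradiance = S₀ (d̄/d)² cos θ_z = 1361 × 0.9671 × 0.2971 = 391.05 W/m².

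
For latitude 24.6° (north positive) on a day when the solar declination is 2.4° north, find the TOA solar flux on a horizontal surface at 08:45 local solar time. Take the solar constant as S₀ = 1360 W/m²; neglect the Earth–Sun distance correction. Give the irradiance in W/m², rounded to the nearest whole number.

Hour angle H = 15° × (8.75 − 12) = -48.75°.
cos θ_z = sin(24.6°) sin(2.4°) + cos(24.6°) cos(2.4°) cos(-48.75°) = 0.0174 + 0.5990 = 0.6164.
Top-of-atmosphere irradiance = S₀ cos θ_z = 1360 × 0.6164 = 838.30 W/m².

838 W/m²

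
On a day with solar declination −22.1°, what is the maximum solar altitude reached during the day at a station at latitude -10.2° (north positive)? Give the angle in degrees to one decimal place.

78.1°

At local solar noon the hour angle is zero, so the elevation is 90° − |φ − δ| = 90° − |-10.2° − (-22.1°)| = 90° − 11.9° = 78.1°.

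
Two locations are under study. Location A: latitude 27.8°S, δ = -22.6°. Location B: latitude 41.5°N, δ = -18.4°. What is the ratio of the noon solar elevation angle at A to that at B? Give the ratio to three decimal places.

2.817

A: 90° − |-27.8 − (-22.6)| = 84.80°.
B: 90° − |41.5 − (-18.4)| = 30.10°.
Ratio A/B = 84.8000 / 30.1000 = 2.8173.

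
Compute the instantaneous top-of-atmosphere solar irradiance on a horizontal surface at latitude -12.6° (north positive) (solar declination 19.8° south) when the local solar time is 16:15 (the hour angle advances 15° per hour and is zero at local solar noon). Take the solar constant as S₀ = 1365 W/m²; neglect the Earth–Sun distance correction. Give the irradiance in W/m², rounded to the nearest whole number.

655 W/m²

Hour angle H = 15° × (16.25 − 12) = 63.75°.
With φ = -12.6°, δ = -19.8°, H = 63.75°: sin φ sin δ = 0.0739, cos φ cos δ cos H = 0.4061, so cos θ_z = 0.4800.
Top-of-atmosphere irradiance = S₀ cos θ_z = 1365 × 0.4800 = 655.20 W/m².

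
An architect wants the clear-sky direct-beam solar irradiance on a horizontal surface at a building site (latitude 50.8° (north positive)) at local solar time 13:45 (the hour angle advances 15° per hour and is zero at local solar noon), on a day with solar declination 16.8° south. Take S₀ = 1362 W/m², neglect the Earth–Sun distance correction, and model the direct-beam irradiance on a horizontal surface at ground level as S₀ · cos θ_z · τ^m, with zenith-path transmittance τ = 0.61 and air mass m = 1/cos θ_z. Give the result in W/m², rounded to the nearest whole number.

Hour angle H = 15° × (13.75 − 12) = 26.25°.
cos θ_z = sin φ sin δ + cos φ cos δ cos H = (0.7749)(-0.2890) + (0.6320)(0.9573)(0.8969) = 0.3187.
Air mass m = 1/cos θ_z = 1/0.3187 = 3.138; τ^m = 0.61^3.138 = 0.2120.
Surface direct beam = 1362 × 0.3187 × 0.2120 = 92.02 W/m².

92 W/m²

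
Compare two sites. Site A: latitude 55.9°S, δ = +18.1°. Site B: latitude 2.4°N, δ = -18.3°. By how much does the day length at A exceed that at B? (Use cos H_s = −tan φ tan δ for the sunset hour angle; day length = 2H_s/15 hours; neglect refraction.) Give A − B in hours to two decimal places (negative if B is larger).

-3.74 h

A: H_s = arccos(−tan -55.9° · tan 18.1°) = 61.13°, so 2H_s/15 = 8.1507 h.
B: H_s = arccos(−tan 2.4° · tan -18.3°) = 89.21°, so 2H_s/15 = 11.8947 h.
A − B = 8.1507 − 11.8947 = -3.7440 h.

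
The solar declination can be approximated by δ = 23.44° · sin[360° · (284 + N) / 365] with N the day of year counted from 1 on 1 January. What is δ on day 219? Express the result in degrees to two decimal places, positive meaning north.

360 × (284 + 219) / 365 = 496.110°; sin(496.110°) = 0.6933.
δ = 23.44 × 0.6933 = 16.251° ≈ +16.25°.

+16.25°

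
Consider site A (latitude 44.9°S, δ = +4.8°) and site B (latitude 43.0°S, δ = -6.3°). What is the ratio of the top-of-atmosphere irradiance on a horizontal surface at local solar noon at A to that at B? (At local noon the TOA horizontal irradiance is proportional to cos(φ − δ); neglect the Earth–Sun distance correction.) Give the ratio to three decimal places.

0.807

A: cos θ_z = cos(-44.9° − (4.8°)) = 0.6468.
B: cos θ_z = cos(-43.0° − (-6.3°)) = 0.8018.
Ratio A/B = 0.6468 / 0.8018 = 0.8067.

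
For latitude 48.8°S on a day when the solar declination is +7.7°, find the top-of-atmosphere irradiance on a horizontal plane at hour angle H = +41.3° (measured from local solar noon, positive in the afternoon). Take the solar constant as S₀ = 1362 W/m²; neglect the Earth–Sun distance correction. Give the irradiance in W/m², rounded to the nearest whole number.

531 W/m²

cos θ_z = sin(-48.8°) sin(7.7°) + cos(-48.8°) cos(7.7°) cos(41.30°) = -0.1008 + 0.4904 = 0.3896.
Top-of-atmosphere irradiance = S₀ cos θ_z = 1362 × 0.3896 = 530.64 W/m².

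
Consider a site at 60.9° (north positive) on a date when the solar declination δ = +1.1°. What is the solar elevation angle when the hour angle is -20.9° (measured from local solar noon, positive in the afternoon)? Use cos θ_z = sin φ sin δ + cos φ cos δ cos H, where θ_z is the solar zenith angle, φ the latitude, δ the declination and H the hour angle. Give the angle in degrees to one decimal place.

With φ = 60.9°, δ = 1.1°, H = -20.90°: sin φ sin δ = 0.0168, cos φ cos δ cos H = 0.4543, so cos θ_z = 0.4711.
θ_z = arccos(0.4711) = 61.89°, so the elevation is 90° − 61.89° = 28.11°.

28.1°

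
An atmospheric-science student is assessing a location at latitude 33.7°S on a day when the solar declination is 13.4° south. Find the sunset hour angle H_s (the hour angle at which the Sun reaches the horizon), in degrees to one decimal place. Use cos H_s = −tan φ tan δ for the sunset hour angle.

cos H_s = −tan(-33.7°) · tan(-13.4°) = -0.1589, so H_s = arccos(-0.1589) = 99.14°.

99.1°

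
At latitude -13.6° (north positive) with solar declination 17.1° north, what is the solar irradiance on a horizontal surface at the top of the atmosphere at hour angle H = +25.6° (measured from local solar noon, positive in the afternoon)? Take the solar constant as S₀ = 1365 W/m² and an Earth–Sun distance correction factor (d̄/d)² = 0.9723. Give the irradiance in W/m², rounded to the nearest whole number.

With φ = -13.6°, δ = 17.1°, H = 25.60°: sin φ sin δ = -0.0691, cos φ cos δ cos H = 0.8378, so cos θ_z = 0.7687.
Top-of-atmosphere irradiance = S₀ (d̄/d)² cos θ_z = 1365 × 0.9723 × 0.7687 = 1020.21 W/m².

1020 W/m²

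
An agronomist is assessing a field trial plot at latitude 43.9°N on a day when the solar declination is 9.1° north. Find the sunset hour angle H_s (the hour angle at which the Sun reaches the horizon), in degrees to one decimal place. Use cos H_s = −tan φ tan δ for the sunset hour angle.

−tan φ tan δ = −(0.9623)(0.1602) = -0.1542; H_s = arccos(-0.1542) = 98.87°.

98.9°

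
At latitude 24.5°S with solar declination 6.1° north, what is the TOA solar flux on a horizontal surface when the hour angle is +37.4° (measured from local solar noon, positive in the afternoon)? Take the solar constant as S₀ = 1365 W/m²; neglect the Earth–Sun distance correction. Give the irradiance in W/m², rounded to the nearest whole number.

921 W/m²

cos θ_z = sin φ sin δ + cos φ cos δ cos H = (-0.4147)(0.1063) + (0.9100)(0.9943)(0.7944) = 0.6747.
Top-of-atmosphere irradiance = S₀ cos θ_z = 1365 × 0.6747 = 920.97 W/m².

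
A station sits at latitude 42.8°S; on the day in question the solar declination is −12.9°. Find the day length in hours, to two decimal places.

13.63 hours

−tan φ tan δ = −(-0.9260)(-0.2290) = -0.2121; H_s = arccos(-0.2121) = 102.25°.
Day length = 2 H_s / 15° h⁻¹ = 204.50° / 15 = 13.633 h.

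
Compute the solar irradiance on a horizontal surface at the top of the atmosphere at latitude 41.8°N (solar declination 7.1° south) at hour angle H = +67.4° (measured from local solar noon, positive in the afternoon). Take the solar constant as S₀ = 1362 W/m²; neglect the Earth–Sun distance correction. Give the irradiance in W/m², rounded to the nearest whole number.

275 W/m²

cos θ_z = sin(41.8°) sin(-7.1°) + cos(41.8°) cos(-7.1°) cos(67.40°) = -0.0824 + 0.2843 = 0.2019.
Top-of-atmosphere irradiance = S₀ cos θ_z = 1362 × 0.2019 = 274.99 W/m².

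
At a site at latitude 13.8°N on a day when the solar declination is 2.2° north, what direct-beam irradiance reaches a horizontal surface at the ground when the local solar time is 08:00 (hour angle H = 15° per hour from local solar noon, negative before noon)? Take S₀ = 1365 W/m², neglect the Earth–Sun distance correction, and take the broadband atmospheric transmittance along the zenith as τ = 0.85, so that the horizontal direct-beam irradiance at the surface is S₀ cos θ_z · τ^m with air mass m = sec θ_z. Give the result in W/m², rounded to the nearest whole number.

Hour angle H = 15° × (8 − 12) = -60.00°.
cos θ_z = sin φ sin δ + cos φ cos δ cos H = (0.2385)(0.0384) + (0.9711)(0.9993)(0.5000) = 0.4944.
Air mass m = 1/cos θ_z = 1/0.4944 = 2.023; τ^m = 0.85^2.023 = 0.7198.
Surface direct beam = 1365 × 0.4944 × 0.7198 = 485.76 W/m².

486 W/m²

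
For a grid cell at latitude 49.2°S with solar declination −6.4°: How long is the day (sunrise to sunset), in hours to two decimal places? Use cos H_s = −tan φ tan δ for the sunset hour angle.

−tan φ tan δ = −(-1.1585)(-0.1122) = -0.1300; H_s = arccos(-0.1300) = 97.47°.
Day length = 2 H_s / 15° h⁻¹ = 194.94° / 15 = 12.996 h.

13.00 hours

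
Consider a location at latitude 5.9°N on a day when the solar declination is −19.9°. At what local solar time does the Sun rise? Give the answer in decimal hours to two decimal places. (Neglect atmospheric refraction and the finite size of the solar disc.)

cos H_s = −tan(5.9°) · tan(-19.9°) = 0.0374, so H_s = arccos(0.0374) = 87.86°.
Sunrise is at 12 − H_s/15 = 12 − 5.857 = 6.143 h local solar time.

6.14 h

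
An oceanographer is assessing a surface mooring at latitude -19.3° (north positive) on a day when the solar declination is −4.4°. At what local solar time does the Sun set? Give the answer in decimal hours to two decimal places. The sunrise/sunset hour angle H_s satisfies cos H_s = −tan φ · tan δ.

18.10 h

cos H_s = −tan(-19.3°) · tan(-4.4°) = -0.0269, so H_s = arccos(-0.0269) = 91.54°.
Sunset is at 12 + H_s/15 = 12 + 6.103 = 18.103 h local solar time.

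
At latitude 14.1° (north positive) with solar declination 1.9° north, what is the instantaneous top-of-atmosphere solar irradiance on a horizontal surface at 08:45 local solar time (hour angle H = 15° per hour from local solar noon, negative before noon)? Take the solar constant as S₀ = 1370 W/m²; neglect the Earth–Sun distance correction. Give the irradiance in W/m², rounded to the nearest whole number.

887 W/m²

Hour angle H = 15° × (8.75 − 12) = -48.75°.
cos θ_z = sin φ sin δ + cos φ cos δ cos H = (0.2436)(0.0332) + (0.9699)(0.9995)(0.6593) = 0.6472.
Top-of-atmosphere irradiance = S₀ cos θ_z = 1370 × 0.6472 = 886.66 W/m².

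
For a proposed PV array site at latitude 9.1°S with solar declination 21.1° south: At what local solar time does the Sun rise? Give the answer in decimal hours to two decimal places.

The sunset hour angle satisfies cos H_s = −tan φ tan δ = -0.0618, giving H_s = 93.54°.
Sunrise is at 12 − H_s/15 = 12 − 6.236 = 5.764 h local solar time.

5.76 h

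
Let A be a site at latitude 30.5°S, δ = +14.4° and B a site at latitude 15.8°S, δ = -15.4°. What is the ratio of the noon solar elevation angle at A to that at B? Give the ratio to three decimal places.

0.503

A: 90° − |-30.5 − (14.4)| = 45.10°.
B: 90° − |-15.8 − (-15.4)| = 89.60°.
Ratio A/B = 45.1000 / 89.6000 = 0.5033.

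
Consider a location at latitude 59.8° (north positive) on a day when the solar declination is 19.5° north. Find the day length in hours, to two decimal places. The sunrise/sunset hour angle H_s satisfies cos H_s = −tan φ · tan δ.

cos H_s = −tan(59.8°) · tan(19.5°) = -0.6084, so H_s = arccos(-0.6084) = 127.47°.
Day length = 2 H_s / 15° h⁻¹ = 254.94° / 15 = 16.996 h.

17.00 hours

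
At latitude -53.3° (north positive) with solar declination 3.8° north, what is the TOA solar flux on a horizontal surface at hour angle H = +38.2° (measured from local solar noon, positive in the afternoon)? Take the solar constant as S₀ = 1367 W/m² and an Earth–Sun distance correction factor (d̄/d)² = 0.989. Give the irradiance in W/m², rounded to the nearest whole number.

562 W/m²

With φ = -53.3°, δ = 3.8°, H = 38.20°: sin φ sin δ = -0.0531, cos φ cos δ cos H = 0.4686, so cos θ_z = 0.4155.
Top-of-atmosphere irradiance = S₀ (d̄/d)² cos θ_z = 1367 × 0.989 × 0.4155 = 561.74 W/m².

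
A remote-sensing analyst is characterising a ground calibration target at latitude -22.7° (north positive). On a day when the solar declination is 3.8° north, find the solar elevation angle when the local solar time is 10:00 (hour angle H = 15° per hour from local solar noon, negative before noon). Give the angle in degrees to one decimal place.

Hour angle H = 15° × (10 − 12) = -30.00°.
cos θ_z = sin(-22.7°) sin(3.8°) + cos(-22.7°) cos(3.8°) cos(-30.00°) = -0.0256 + 0.7972 = 0.7716.
θ_z = arccos(0.7716) = 39.50°, so the elevation is 90° − 39.50° = 50.50°.

50.5°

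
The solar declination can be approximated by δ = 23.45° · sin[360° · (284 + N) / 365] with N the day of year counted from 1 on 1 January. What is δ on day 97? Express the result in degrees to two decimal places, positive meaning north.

360 × (284 + 97) / 365 = 375.781°; sin(375.781°) = 0.2720.
δ = 23.45 × 0.2720 = 6.378° ≈ +6.38°.

+6.38°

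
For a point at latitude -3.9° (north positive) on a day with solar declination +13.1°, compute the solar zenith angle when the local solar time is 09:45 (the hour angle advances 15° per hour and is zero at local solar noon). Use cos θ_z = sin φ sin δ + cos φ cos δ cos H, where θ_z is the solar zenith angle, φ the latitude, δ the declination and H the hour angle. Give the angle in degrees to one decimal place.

37.6°

Hour angle H = 15° × (9.75 − 12) = -33.75°.
With φ = -3.9°, δ = 13.1°, H = -33.75°: sin φ sin δ = -0.0154, cos φ cos δ cos H = 0.8080, so cos θ_z = 0.7926.
θ_z = arccos(0.7926) = 37.57°.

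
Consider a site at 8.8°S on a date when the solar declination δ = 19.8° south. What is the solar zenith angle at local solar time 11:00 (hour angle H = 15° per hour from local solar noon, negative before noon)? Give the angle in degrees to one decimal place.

18.2°

Hour angle H = 15° × (11 − 12) = -15.00°.
cos θ_z = sin(-8.8°) sin(-19.8°) + cos(-8.8°) cos(-19.8°) cos(-15.00°) = 0.0518 + 0.8981 = 0.9499.
θ_z = arccos(0.9499) = 18.21°.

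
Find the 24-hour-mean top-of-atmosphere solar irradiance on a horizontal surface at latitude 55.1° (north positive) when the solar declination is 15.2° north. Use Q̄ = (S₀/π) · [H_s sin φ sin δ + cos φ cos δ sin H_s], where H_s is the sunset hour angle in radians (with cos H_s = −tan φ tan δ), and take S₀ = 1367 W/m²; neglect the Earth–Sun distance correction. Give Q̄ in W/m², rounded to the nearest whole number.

406 W/m²

−tan φ tan δ = −(1.4335)(0.2717) = -0.3895; H_s = arccos(-0.3895) = 112.92°. In radians, H_s = 1.9708.
H_s sin φ sin δ = 1.9708 × 0.8202 × 0.2622 = 0.4238.
cos φ cos δ sin H_s = 0.5721 × 0.9650 × 0.9211 = 0.5085.
Q̄ = (1367/π) × (0.4238 + 0.5085) = 435.13 × 0.9323 = 405.67 W/m².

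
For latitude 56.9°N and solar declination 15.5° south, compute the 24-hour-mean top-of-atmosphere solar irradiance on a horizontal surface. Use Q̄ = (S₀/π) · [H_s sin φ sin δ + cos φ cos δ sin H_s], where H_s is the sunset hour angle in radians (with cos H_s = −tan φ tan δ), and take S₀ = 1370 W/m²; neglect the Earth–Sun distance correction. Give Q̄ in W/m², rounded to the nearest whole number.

97 W/m²

−tan φ tan δ = −(1.5340)(-0.2773) = 0.4254; H_s = arccos(0.4254) = 64.82°. In radians, H_s = 1.1313.
H_s sin φ sin δ = 1.1313 × 0.8377 × -0.2672 = -0.2532.
cos φ cos δ sin H_s = 0.5461 × 0.9636 × 0.9050 = 0.4762.
Q̄ = (1370/π) × (-0.2532 + 0.4762) = 436.08 × 0.2230 = 97.25 W/m².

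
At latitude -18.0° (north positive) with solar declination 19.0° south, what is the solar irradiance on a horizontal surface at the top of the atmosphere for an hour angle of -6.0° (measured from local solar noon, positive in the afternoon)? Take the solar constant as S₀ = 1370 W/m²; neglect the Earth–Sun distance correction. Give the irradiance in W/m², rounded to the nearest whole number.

1363 W/m²

cos θ_z = sin(-18.0°) sin(-19.0°) + cos(-18.0°) cos(-19.0°) cos(-6.00°) = 0.1006 + 0.8943 = 0.9949.
Top-of-atmosphere irradiance = S₀ cos θ_z = 1370 × 0.9949 = 1363.01 W/m².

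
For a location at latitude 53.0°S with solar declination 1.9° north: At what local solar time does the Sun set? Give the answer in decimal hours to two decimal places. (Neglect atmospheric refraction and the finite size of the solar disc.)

−tan φ tan δ = −(-1.3270)(0.0332) = 0.0441; H_s = arccos(0.0441) = 87.47°.
Sunset is at 12 + H_s/15 = 12 + 5.831 = 17.831 h local solar time.

17.83 h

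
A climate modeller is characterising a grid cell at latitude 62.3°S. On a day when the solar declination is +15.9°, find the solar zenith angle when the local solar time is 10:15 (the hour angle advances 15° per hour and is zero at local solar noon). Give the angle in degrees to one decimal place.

Hour angle H = 15° × (10.25 − 12) = -26.25°.
cos θ_z = sin(-62.3°) sin(15.9°) + cos(-62.3°) cos(15.9°) cos(-26.25°) = -0.2426 + 0.4010 = 0.1584.
θ_z = arccos(0.1584) = 80.89°.

80.9°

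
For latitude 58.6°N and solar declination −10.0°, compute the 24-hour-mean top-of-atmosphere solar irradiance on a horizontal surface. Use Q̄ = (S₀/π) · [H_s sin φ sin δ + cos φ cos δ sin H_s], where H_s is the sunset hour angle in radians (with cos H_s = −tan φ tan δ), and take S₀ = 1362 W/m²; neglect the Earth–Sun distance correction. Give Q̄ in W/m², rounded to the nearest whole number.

131 W/m²

The sunset hour angle satisfies cos H_s = −tan φ tan δ = 0.2889, giving H_s = 73.21°. In radians, H_s = 1.2778.
H_s sin φ sin δ = 1.2778 × 0.8536 × -0.1736 = -0.1894.
cos φ cos δ sin H_s = 0.5210 × 0.9848 × 0.9574 = 0.4912.
Q̄ = (1362/π) × (-0.1894 + 0.4912) = 433.54 × 0.3018 = 130.84 W/m².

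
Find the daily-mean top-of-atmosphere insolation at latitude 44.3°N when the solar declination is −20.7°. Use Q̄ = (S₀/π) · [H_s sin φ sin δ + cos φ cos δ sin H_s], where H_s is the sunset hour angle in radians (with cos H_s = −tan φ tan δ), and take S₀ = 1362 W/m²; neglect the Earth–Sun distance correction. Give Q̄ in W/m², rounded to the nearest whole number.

cos H_s = −tan(44.3°) · tan(-20.7°) = 0.3687, so H_s = arccos(0.3687) = 68.36°. In radians, H_s = 1.1931.
H_s sin φ sin δ = 1.1931 × 0.6984 × -0.3535 = -0.2946.
cos φ cos δ sin H_s = 0.7157 × 0.9354 × 0.9295 = 0.6223.
Q̄ = (1362/π) × (-0.2946 + 0.6223) = 433.54 × 0.3277 = 142.07 W/m².

142 W/m²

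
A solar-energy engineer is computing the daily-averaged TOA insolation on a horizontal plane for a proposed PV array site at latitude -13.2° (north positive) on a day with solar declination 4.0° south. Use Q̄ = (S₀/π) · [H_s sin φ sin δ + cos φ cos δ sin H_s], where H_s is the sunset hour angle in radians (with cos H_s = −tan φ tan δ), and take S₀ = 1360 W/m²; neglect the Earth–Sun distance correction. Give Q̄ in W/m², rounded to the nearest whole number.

The sunset hour angle satisfies cos H_s = −tan φ tan δ = -0.0164, giving H_s = 90.94°. In radians, H_s = 1.5872.
H_s sin φ sin δ = 1.5872 × -0.2284 × -0.0698 = 0.0253.
cos φ cos δ sin H_s = 0.9736 × 0.9976 × 0.9999 = 0.9712.
Q̄ = (1360/π) × (0.0253 + 0.9712) = 432.90 × 0.9965 = 431.38 W/m².

431 W/m²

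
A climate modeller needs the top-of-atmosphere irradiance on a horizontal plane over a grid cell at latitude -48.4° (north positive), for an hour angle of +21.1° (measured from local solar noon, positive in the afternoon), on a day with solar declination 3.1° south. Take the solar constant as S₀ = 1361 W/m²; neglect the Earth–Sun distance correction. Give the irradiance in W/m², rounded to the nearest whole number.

cos θ_z = sin(-48.4°) sin(-3.1°) + cos(-48.4°) cos(-3.1°) cos(21.10°) = 0.0404 + 0.6185 = 0.6589.
Top-of-atmosphere irradiance = S₀ cos θ_z = 1361 × 0.6589 = 896.76 W/m².

897 W/m²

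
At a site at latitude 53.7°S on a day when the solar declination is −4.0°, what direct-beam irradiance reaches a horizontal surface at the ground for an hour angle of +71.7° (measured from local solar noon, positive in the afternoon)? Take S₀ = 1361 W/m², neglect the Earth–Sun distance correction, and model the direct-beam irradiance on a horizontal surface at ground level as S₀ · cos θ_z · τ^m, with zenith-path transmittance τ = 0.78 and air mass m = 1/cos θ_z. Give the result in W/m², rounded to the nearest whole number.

118 W/m²

With φ = -53.7°, δ = -4.0°, H = 71.70°: sin φ sin δ = 0.0562, cos φ cos δ cos H = 0.1854, so cos θ_z = 0.2416.
Air mass m = 1/cos θ_z = 1/0.2416 = 4.139; τ^m = 0.78^4.139 = 0.3576.
Surface direct beam = 1361 × 0.2416 × 0.3576 = 117.59 W/m².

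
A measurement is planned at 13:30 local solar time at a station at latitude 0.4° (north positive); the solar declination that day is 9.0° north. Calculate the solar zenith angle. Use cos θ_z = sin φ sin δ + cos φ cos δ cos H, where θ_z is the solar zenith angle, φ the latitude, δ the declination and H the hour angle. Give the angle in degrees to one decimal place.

24.0°

Hour angle H = 15° × (13.5 − 12) = 22.50°.
cos θ_z = sin φ sin δ + cos φ cos δ cos H = (0.0070)(0.1564) + (1.0000)(0.9877)(0.9239) = 0.9136.
θ_z = arccos(0.9136) = 23.99°.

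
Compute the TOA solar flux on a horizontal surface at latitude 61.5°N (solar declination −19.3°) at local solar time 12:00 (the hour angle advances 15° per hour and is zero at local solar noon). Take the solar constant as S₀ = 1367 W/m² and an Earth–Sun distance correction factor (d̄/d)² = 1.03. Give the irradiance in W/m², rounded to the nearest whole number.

Hour angle H = 15° × (12 − 12) = 0.00°.
With φ = 61.5°, δ = -19.3°, H = 0.00°: sin φ sin δ = -0.2905, cos φ cos δ cos H = 0.4503, so cos θ_z = 0.1598.
Top-of-atmosphere irradiance = S₀ (d̄/d)² cos θ_z = 1367 × 1.03 × 0.1598 = 225.00 W/m².

225 W/m²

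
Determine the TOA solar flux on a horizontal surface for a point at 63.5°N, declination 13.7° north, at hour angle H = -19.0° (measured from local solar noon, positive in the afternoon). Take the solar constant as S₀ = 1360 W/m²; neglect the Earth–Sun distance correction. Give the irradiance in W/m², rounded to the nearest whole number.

cos θ_z = sin φ sin δ + cos φ cos δ cos H = (0.8949)(0.2368) + (0.4462)(0.9715)(0.9455) = 0.6218.
Top-of-atmosphere irradiance = S₀ cos θ_z = 1360 × 0.6218 = 845.65 W/m².

846 W/m²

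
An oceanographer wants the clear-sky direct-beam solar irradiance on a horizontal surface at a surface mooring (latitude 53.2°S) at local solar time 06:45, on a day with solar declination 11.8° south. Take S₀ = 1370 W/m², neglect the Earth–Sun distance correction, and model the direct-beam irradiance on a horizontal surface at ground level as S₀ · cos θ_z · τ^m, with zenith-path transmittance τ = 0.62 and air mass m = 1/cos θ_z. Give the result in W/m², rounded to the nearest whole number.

68 W/m²

Hour angle H = 15° × (6.75 − 12) = -78.75°.
cos θ_z = sin(-53.2°) sin(-11.8°) + cos(-53.2°) cos(-11.8°) cos(-78.75°) = 0.1637 + 0.1144 = 0.2781.
Air mass m = 1/cos θ_z = 1/0.2781 = 3.596; τ^m = 0.62^3.596 = 0.1792.
Surface direct beam = 1370 × 0.2781 × 0.1792 = 68.27 W/m².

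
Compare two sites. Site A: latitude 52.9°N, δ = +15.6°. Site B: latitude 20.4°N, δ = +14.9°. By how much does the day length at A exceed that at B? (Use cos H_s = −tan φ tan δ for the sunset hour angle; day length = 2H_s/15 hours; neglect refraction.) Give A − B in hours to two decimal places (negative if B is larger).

A: H_s = arccos(−tan 52.9° · tan 15.6°) = 111.66°, so 2H_s/15 = 14.8880 h.
B: H_s = arccos(−tan 20.4° · tan 14.9°) = 95.68°, so 2H_s/15 = 12.7573 h.
A − B = 14.8880 − 12.7573 = 2.1307 h.

+2.13 h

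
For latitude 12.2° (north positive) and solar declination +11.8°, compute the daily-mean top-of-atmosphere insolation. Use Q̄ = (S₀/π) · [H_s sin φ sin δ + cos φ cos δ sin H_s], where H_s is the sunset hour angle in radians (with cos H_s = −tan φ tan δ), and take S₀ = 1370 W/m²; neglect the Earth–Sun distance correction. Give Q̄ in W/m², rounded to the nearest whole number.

447 W/m²

−tan φ tan δ = −(0.2162)(0.2089) = -0.0452; H_s = arccos(-0.0452) = 92.59°. In radians, H_s = 1.6160.
H_s sin φ sin δ = 1.6160 × 0.2113 × 0.2045 = 0.0698.
cos φ cos δ sin H_s = 0.9774 × 0.9789 × 0.9990 = 0.9558.
Q̄ = (1370/π) × (0.0698 + 0.9558) = 436.08 × 1.0256 = 447.24 W/m².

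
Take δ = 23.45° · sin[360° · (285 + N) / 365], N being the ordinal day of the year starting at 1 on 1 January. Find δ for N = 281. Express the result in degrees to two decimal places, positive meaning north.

-7.34°

360 × (285 + 281) / 365 = 558.247°; sin(558.247°) = -0.3131.
δ = 23.45 × -0.3131 = -7.342° ≈ -7.34°.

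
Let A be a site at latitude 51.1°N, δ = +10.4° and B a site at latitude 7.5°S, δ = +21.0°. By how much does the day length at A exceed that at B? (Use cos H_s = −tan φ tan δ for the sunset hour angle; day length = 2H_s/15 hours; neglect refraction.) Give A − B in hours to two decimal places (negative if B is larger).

A: H_s = arccos(−tan 51.1° · tan 10.4°) = 103.15°, so 2H_s/15 = 13.7533 h.
B: H_s = arccos(−tan -7.5° · tan 21.0°) = 87.10°, so 2H_s/15 = 11.6133 h.
A − B = 13.7533 − 11.6133 = 2.1400 h.

+2.14 h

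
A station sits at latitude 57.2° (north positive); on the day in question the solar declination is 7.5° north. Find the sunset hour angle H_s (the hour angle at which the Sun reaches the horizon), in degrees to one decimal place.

101.8°

cos H_s = −tan(57.2°) · tan(7.5°) = -0.2043, so H_s = arccos(-0.2043) = 101.79°.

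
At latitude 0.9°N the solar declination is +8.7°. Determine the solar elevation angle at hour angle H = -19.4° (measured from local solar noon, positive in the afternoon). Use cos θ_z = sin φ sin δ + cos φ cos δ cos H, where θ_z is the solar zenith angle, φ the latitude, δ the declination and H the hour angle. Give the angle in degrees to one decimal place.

69.2°

cos θ_z = sin φ sin δ + cos φ cos δ cos H = (0.0157)(0.1513) + (0.9999)(0.9885)(0.9432) = 0.9346.
θ_z = arccos(0.9346) = 20.84°, so the elevation is 90° − 20.84° = 69.16°.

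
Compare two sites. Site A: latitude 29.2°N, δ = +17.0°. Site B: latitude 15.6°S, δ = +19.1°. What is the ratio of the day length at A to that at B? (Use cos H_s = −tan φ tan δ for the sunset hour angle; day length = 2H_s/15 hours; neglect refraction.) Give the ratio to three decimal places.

1.182

A: H_s = arccos(−tan 29.2° · tan 17.0°) = 99.84°, so 2H_s/15 = 13.3120 h.
B: H_s = arccos(−tan -15.6° · tan 19.1°) = 84.45°, so 2H_s/15 = 11.2600 h.
Ratio A/B = 13.3120 / 11.2600 = 1.1822.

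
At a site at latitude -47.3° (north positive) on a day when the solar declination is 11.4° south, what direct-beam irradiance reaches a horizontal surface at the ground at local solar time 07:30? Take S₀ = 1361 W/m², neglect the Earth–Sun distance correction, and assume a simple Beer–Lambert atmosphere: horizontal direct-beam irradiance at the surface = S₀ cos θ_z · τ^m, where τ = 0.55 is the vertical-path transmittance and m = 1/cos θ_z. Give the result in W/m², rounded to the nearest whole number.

122 W/m²

Hour angle H = 15° × (7.5 − 12) = -67.50°.
cos θ_z = sin(-47.3°) sin(-11.4°) + cos(-47.3°) cos(-11.4°) cos(-67.50°) = 0.1453 + 0.2544 = 0.3997.
Air mass m = 1/cos θ_z = 1/0.3997 = 2.502; τ^m = 0.55^2.502 = 0.2241.
Surface direct beam = 1361 × 0.3997 × 0.2241 = 121.91 W/m².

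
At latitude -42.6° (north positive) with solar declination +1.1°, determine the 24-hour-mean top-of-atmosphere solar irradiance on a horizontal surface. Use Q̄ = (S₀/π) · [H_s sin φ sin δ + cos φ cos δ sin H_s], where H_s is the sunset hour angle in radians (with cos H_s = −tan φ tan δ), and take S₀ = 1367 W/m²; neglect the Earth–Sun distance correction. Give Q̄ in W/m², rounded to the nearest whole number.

311 W/m²

The sunset hour angle satisfies cos H_s = −tan φ tan δ = 0.0177, giving H_s = 88.99°. In radians, H_s = 1.5532.
H_s sin φ sin δ = 1.5532 × -0.6769 × 0.0192 = -0.0202.
cos φ cos δ sin H_s = 0.7361 × 0.9998 × 0.9998 = 0.7358.
Q̄ = (1367/π) × (-0.0202 + 0.7358) = 435.13 × 0.7156 = 311.38 W/m².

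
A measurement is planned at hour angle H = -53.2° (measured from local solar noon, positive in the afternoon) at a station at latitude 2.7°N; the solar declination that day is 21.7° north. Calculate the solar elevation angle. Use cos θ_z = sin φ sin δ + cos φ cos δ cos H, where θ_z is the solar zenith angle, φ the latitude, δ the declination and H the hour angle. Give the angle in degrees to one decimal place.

With φ = 2.7°, δ = 21.7°, H = -53.20°: sin φ sin δ = 0.0174, cos φ cos δ cos H = 0.5560, so cos θ_z = 0.5734.
θ_z = arccos(0.5734) = 55.01°, so the elevation is 90° − 55.01° = 34.99°.

35.0°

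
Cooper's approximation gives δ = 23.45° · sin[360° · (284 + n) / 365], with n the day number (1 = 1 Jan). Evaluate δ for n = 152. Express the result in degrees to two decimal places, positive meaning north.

+22.04°

360 × (284 + 152) / 365 = 430.027°; sin(430.027°) = 0.9399.
δ = 23.45 × 0.9399 = 22.041° ≈ +22.04°.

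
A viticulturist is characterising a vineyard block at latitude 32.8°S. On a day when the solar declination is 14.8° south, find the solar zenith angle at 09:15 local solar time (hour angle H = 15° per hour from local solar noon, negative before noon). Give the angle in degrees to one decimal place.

41.5°

Hour angle H = 15° × (9.25 − 12) = -41.25°.
cos θ_z = sin φ sin δ + cos φ cos δ cos H = (-0.5417)(-0.2554) + (0.8406)(0.9668)(0.7518) = 0.7493.
θ_z = arccos(0.7493) = 41.47°.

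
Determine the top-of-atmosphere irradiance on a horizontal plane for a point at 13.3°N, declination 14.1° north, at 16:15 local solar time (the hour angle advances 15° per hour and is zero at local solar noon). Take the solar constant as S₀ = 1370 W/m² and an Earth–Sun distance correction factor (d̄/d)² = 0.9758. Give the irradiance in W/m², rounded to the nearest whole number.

Hour angle H = 15° × (16.25 − 12) = 63.75°.
cos θ_z = sin φ sin δ + cos φ cos δ cos H = (0.2300)(0.2436) + (0.9732)(0.9699)(0.4423) = 0.4735.
Top-of-atmosphere irradiance = S₀ (d̄/d)² cos θ_z = 1370 × 0.9758 × 0.4735 = 633.00 W/m².

633 W/m²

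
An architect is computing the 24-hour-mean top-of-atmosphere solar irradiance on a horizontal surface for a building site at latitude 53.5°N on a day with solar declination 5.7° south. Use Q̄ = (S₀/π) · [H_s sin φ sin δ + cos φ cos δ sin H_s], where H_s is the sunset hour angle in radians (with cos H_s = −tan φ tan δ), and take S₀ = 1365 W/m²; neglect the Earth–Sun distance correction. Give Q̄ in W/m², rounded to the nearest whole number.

−tan φ tan δ = −(1.3514)(-0.0998) = 0.1349; H_s = arccos(0.1349) = 82.25°. In radians, H_s = 1.4355.
H_s sin φ sin δ = 1.4355 × 0.8039 × -0.0993 = -0.1146.
cos φ cos δ sin H_s = 0.5948 × 0.9951 × 0.9909 = 0.5865.
Q̄ = (1365/π) × (-0.1146 + 0.5865) = 434.49 × 0.4719 = 205.04 W/m².

205 W/m²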